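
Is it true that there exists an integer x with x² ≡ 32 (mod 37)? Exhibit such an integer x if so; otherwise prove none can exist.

There is no such integer.

Apply Euler's criterion with the prime 37: 32 is a quadratic residue iff 32^18 ≡ 1 (mod 37), and a non-residue iff it is ≡ −1.
Repeated squaring mod 37: 32^2 = 1024 ≡ 25; 32^4 ≡ 25² = 625 ≡ 33; 32^8 ≡ 33² = 1089 ≡ 16; 32^16 ≡ 16² = 256 ≡ 34.
Since 18 = 16 + 2, 32^18 ≡ 34 · 25; multiplying out mod 37: 34·25 = 850 ≡ 36. Thus 32^18 ≡ 36 ≡ −1 (mod 37).
The value −1 means 32 is a non-residue modulo 37, so x² ≡ 32 (mod 37) is impossible.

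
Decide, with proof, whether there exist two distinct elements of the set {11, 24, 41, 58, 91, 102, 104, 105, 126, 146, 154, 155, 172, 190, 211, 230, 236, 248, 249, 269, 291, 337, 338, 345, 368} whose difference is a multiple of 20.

The pair (11, 91) works.

Both 11 and 91 leave remainder 11 on division by 20; their difference 80 = 4·20 is a multiple of 20.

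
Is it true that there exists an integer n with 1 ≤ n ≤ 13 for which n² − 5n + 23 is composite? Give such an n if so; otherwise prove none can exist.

No, no such integer n in that range exists.

The values for n = 1, 2, …, 13 are 19, 17, 17, 19, 23, 29, 37, 47, 59, 73, 89, 107, 127, and each of these is prime.
So no value in the range makes the expression composite.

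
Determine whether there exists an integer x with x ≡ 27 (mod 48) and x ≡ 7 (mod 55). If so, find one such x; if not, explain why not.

x = 2427

The moduli 48 and 55 are coprime, so by the Chinese Remainder Theorem a unique solution modulo 2640 exists.
Write x = 27 + 48t and require 27 + 48t ≡ 7 (mod 55), i.e. 48t ≡ 35 (mod 55).
To invert 48 modulo 55: 55 = 1·48 + 7, 48 = 6·7 + 6, 7 = 1·6 + 1, 6 = 6·1 + 0, and unwinding, 1 = 7 − 1·6 = 7 − (48 − 6·7) = −48 + 7·7 = −48 + 7·(55 − 1·48) = 7·55 − 8·48. Thus 48⁻¹ ≡ -8 ≡ 47 (mod 55).
Multiplying by 47: t ≡ 47·35 = 1645 ≡ 50 (mod 55).
With t = 50: x = 27 + 48·50 = 2427.
Check: 2427 mod 48 = 27, 2427 mod 55 = 7. ✓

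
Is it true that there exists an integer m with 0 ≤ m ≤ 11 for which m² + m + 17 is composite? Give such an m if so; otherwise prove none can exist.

The values for m = 0, 1, …, 11 are 17, 19, 23, 29, 37, 47, 59, 73, 89, 107, 127, 149, and each of these is prime.
So no value in the range makes the expression composite.

No, no such integer m in that range exists.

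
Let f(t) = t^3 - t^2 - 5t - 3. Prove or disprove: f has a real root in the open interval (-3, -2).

No.

The endpoint values f(-3) = -24 and f(-2) = -5 are both negative. Claim: f(t) < 0 for every t in (-3, -2).
Substitute t = -2 − u, where 0 < u < 1 on the interval. Expanding, f(-2 − u) = -u^3 - 7u^2 - 11u - 5.
All 4 nonzero coefficients of this polynomial in u are negative; hence for u > 0 the value is a sum of negative terms (the constant -5 among them).
So f is strictly negative on (-3, -2); no root exists in the interval.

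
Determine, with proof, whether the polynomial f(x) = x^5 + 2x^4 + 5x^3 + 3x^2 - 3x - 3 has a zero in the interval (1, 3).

No such root exists.

f(1) = 5 and f(3) = 555, both positive, so a sign-change argument is unavailable; we show f keeps this sign on the whole interval.
Shift to the endpoint 1: with x = 1 + u (0 < u < 2), one computes f(1 + u) = u^5 + 7u^4 + 23u^3 + 40u^2 + 31u + 5.
All 6 nonzero coefficients of this polynomial in u are positive; hence for u > 0 the value is a sum of positive terms (the constant 5 among them).
So f is strictly positive on (1, 3); no root exists in the interval.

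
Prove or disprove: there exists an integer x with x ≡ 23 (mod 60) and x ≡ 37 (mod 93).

Both moduli are multiples of 3 = gcd(60, 93), so any solution would satisfy x ≡ 23 and x ≡ 37 modulo 3 simultaneously.
These are incompatible: 23 − 37 = -14 is not divisible by 3.
Therefore no such x exists.

No such integer exists.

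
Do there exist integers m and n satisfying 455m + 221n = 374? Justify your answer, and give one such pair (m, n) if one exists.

Any value of 455m + 221n is a multiple of gcd(455, 221) = 13.
But 374 is not a multiple of 13 (it leaves remainder 10).
So the equation is unsolvable over ℤ.

No such integers exist.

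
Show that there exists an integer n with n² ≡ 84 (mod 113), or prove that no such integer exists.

There is no such integer.

113 is prime, so by Euler's criterion 84 is a square mod 113 iff 84^((113−1)/2) = 84^56 ≡ 1 (mod 113).
Squaring successively (mod 113): 84^2 = 7056 ≡ 50; 84^4 ≡ 50² = 2500 ≡ 14; 84^8 ≡ 14² = 196 ≡ 83; 84^16 ≡ 83² = 6889 ≡ 109; 84^32 ≡ 109² = 11881 ≡ 16.
Since 56 = 32 + 16 + 8, 84^56 ≡ 16 · 109 · 83; multiplying out mod 113: 16·109 = 1744 ≡ 49, then 49·83 = 4067 ≡ 112. Thus 84^56 ≡ 112 ≡ −1 (mod 113).
By Euler's criterion 84 is a quadratic non-residue mod 113: no n satisfies n² ≡ 84 (mod 113).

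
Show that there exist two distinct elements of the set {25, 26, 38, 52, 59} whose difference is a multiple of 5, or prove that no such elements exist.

There is no such pair.

Reduce each element modulo 5: 25↦0, 26↦1, 38↦3, 52↦2, 59↦4.
All 5 residues are distinct, so no two elements differ by a multiple of 5.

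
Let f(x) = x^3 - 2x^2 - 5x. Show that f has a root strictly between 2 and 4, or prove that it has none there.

Such a root exists.

f(2) = -10 and f(4) = 12, which have opposite signs.
f is continuous everywhere (it is a polynomial), in particular on [2, 4].
By the Intermediate Value Theorem, f takes the value 0 somewhere in the open interval.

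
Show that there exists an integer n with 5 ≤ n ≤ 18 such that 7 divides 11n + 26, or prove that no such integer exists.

At n = 11 we get 11·11 + 26 = 147, and 147 = 7·21.

n = 11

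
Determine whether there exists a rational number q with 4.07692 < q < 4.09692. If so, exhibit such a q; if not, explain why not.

Multiplying by 11: 11·4.07692 = 44.84612 and 11·4.09692 = 45.06612, so the integer 45 lies strictly between them.
Hence 45/11 is a rational number with 4.07692 < 45/11 < 4.09692.

q = 45/11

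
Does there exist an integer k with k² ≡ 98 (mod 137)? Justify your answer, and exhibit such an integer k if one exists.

k = 57

k = 57 works: 57² = 3249, and 3249 − 98 = 3151 = 23·137.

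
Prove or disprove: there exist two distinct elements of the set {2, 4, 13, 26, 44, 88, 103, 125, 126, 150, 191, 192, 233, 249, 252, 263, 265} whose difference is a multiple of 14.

2 mod 14 = 2 and 44 mod 14 = 2, so 44 − 2 = 42 = 3·14.

2 and 44 are such a pair.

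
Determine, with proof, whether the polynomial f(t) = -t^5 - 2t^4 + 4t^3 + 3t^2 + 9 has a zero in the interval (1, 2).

Such a root exists.

f(1) = 13 and f(2) = -11, which have opposite signs.
f is continuous everywhere (it is a polynomial), in particular on [1, 2].
By the Intermediate Value Theorem, f takes the value 0 somewhere in the open interval.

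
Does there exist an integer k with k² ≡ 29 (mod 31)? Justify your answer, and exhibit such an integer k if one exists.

There is no such integer.

Apply Euler's criterion with the prime 31: 29 is a quadratic residue iff 29^15 ≡ 1 (mod 31), and a non-residue iff it is ≡ −1.
Repeated squaring mod 31: 29^2 = 841 ≡ 4; 29^4 ≡ 4² = 16 ≡ 16; 29^8 ≡ 16² = 256 ≡ 8.
Since 15 = 8 + 4 + 2 + 1, 29^15 ≡ 8 · 16 · 4 · 29; multiplying out mod 31: 8·16 = 128 ≡ 4, then 4·4 = 16 ≡ 16, then 16·29 = 464 ≡ 30. Thus 29^15 ≡ 30 ≡ −1 (mod 31).
By Euler's criterion 29 is a quadratic non-residue mod 31: no k satisfies k² ≡ 29 (mod 31).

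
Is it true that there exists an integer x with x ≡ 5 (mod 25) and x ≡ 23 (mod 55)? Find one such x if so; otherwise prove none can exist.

gcd(25, 55) = 5. If x ≡ 5 (mod 25) and x ≡ 23 (mod 55), then x ≡ 5 (mod 5) and x ≡ 23 (mod 5).
But 5 mod 5 = 0 while 23 mod 5 = 3, a contradiction.
So no integer satisfies both congruences.

There is no such integer.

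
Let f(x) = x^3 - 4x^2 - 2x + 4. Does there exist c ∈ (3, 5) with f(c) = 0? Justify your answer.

Yes, such a c exists.

f(3) = -11 and f(5) = 19, which have opposite signs.
f is continuous everywhere (it is a polynomial), in particular on [3, 5].
By the Intermediate Value Theorem, f takes the value 0 somewhere in the open interval.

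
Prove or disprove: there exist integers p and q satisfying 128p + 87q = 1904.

p = 4, q = 16

128 and 87 are coprime, so 128p + 87q ranges over all of ℤ.
Dividing repeatedly: 128 = 1·87 + 41, 87 = 2·41 + 5, 41 = 8·5 + 1, 5 = 5·1 + 0.
Working back up the chain: 1 = 41 − 8·5 = 41 − 8·(87 − 2·41) = −8·87 + 17·41 = −8·87 + 17·(128 − 1·87) = 17·128 − 25·87. So 128·17 + 87·(-25) = 1.
Scaling by 1904 gives the particular solution (p, q) = (32368, -47600).
Subtracting 372·87 from p and adding 372·128 to q gives the tidier solution (4, 16).
Indeed 128·4 + 87·16 = 512 + 1392 = 1904.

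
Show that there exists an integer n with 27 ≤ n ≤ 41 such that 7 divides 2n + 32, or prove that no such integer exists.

n = 33

For n = 27, 28, …, 32 the values 86, 88, 90, 92, 94, 96 are not multiples of 7. n = 33 works, since 2·33 + 32 = 98 = 14·7.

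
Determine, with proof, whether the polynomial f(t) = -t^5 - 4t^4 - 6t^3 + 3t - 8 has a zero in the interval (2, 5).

The endpoint values f(2) = -146 and f(5) = -6368 are both negative. Claim: f(t) < 0 for every t in (2, 5).
Shift to the endpoint 2: with t = 2 + u (0 < u < 3), one computes f(2 + u) = -u^5 - 14u^4 - 78u^3 - 212u^2 - 277u - 146.
The nonzero coefficients here are all negative, so for u > 0 every term is negative (or zero), and the constant term -146 is strictly negative.
Therefore f(t) < 0 throughout (2, 5), and f has no zero there.

No such root exists.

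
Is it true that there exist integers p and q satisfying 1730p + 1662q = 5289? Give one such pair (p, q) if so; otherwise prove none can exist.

There are no such integers.

gcd(1730, 1662) = 2, so every integer of the form 1730p + 1662q is a multiple of 2.
But 5289 is not a multiple of 2 (it leaves remainder 1).
Therefore 1730p + 1662q = 5289 has no solution in integers.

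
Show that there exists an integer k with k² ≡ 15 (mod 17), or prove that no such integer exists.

k = 10 works: 10² = 100, and 100 − 15 = 85 = 5·17.

k = 10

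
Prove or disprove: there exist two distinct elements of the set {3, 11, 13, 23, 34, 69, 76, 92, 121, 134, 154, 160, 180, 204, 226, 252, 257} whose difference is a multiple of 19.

Two integers differ by a multiple of 19 exactly when they have the same residue mod 19. The residues are 3↦3, 11↦11, 13↦13, 23↦4, 34↦15, 69↦12, 76↦0, 92↦16, 121↦7, 134↦1, 154↦2, 160↦8, 180↦9, 204↦14, 226↦17, 252↦5, 257↦10.
All 17 residues are distinct, so no two elements differ by a multiple of 19.

No, no such pair exists.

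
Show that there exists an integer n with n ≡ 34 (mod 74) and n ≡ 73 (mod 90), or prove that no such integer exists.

Reduce both congruences modulo 2, which divides 74 and 90: they say n ≡ 34 (mod 2) and n ≡ 73 (mod 2).
These are incompatible: 34 − 73 = -39 is not divisible by 2.
Hence the system has no solution.

There is no such integer.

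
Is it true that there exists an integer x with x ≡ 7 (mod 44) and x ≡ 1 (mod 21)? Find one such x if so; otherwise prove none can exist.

x = 799

gcd(44, 21) = 1, so the Chinese Remainder Theorem guarantees exactly one residue class mod 924 satisfying both.
Write x = 7 + 44t and require 7 + 44t ≡ 1 (mod 21), i.e. 44t ≡ 15 (mod 21).
44 ≡ 2 (mod 21), so this reads 2t ≡ 15 (mod 21). Since 2·11 = 22 = 1·21 + 1, the inverse of 2 mod 21 is 11.
Therefore t ≡ 11·15 = 165 ≡ 18 (mod 21).
With t = 18: x = 7 + 44·18 = 799.
Verify: 799 = 18·44 + 7 and 799 = 38·21 + 1. ✓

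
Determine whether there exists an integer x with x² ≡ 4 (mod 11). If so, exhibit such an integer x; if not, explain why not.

Take x = 9. Then 9² = 81 = 7·11 + 4, so 9² ≡ 4 (mod 11).

x = 9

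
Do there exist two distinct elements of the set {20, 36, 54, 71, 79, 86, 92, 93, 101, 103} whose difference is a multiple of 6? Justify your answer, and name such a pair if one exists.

The pair (20, 86) works.

20 mod 6 = 2 and 86 mod 6 = 2, so 86 − 20 = 66 = 11·6.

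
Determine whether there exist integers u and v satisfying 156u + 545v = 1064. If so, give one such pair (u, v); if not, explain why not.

u = 454, v = -128

Since gcd(156, 545) = 1, every integer is an integer combination of 156 and 545.
Run the Euclidean algorithm on 545 and 156: 545 = 3·156 + 77, 156 = 2·77 + 2, 77 = 38·2 + 1, 2 = 2·1 + 0.
Back-substituting, 1 = 77 − 38·2 = 77 − 38·(156 − 2·77) = −38·156 + 77·77 = −38·156 + 77·(545 − 3·156) = 77·545 − 269·156; that is, 156·(-269) + 545·77 = 1.
Times 1064: 156·(-286216) + 545·81928 = 1064, so (-286216, 81928) solves it.
The general solution is u = -286216 + 545k, v = 81928 − 156k; taking k = 526 gives the smaller pair u = 454, v = -128.
Indeed 156·454 + 545·(-128) = 70824 − 69760 = 1064.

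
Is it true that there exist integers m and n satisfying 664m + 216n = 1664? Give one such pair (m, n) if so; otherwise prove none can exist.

m = 23, n = -63

Since gcd(664, 216) = 8 and 1664 = 8·208, Bézout's identity guarantees a solution.
Dividing through by 8 reduces the equation to 83m + 27n = 208.
Euclidean algorithm: 83 = 3·27 + 2, 27 = 13·2 + 1, 2 = 2·1 + 0.
Unwinding: 1 = 27 − 13·2 = 27 − 13·(83 − 3·27) = −13·83 + 40·27, i.e. 83·(-13) + 27·40 = 1.
Scaling by 208 gives the particular solution (m, n) = (-2704, 8320).
Adding 101·27 to m and subtracting 101·83 from n gives the tidier solution (23, -63).
Check: 664·23 + 216·(-63) = 15272 − 13608 = 1664. ✓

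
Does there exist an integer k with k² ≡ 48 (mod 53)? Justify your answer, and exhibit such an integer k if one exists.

Apply Euler's criterion with the prime 53: 48 is a quadratic residue iff 48^26 ≡ 1 (mod 53), and a non-residue iff it is ≡ −1.
Squaring successively (mod 53): 48^2 = 2304 ≡ 25; 48^4 ≡ 25² = 625 ≡ 42; 48^8 ≡ 42² = 1764 ≡ 15; 48^16 ≡ 15² = 225 ≡ 13.
Since 26 = 16 + 8 + 2, 48^26 ≡ 13 · 15 · 25; multiplying out mod 53: 13·15 = 195 ≡ 36, then 36·25 = 900 ≡ 52. Thus 48^26 ≡ 52 ≡ −1 (mod 53).
The value −1 means 48 is a non-residue modulo 53, so k² ≡ 48 (mod 53) is impossible.

No such integer exists.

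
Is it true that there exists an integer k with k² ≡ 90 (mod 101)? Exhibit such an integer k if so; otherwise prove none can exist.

Apply Euler's criterion with the prime 101: 90 is a quadratic residue iff 90^50 ≡ 1 (mod 101), and a non-residue iff it is ≡ −1.
Repeated squaring mod 101: 90^2 = 8100 ≡ 20; 90^4 ≡ 20² = 400 ≡ 97; 90^8 ≡ 97² = 9409 ≡ 16; 90^16 ≡ 16² = 256 ≡ 54; 90^32 ≡ 54² = 2916 ≡ 88.
Since 50 = 32 + 16 + 2, 90^50 ≡ 88 · 54 · 20; multiplying out mod 101: 88·54 = 4752 ≡ 5, then 5·20 = 100 ≡ 100. Thus 90^50 ≡ 100 ≡ −1 (mod 101).
By Euler's criterion 90 is a quadratic non-residue mod 101: no k satisfies k² ≡ 90 (mod 101).

No such integer exists.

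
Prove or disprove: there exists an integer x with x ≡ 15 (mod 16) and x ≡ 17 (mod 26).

gcd(16, 26) = 2. A simultaneous solution exists iff 15 ≡ 17 (mod 2); here 15 mod 2 = 1 = 17 mod 2, so it does.
The integers ≡ 15 (mod 16) are 15, 31, 47, 63, 79, 95, …; their remainders mod 26 are 15, 5, 21, 11, 1, 17, so x = 95 is the first that is ≡ 17 (mod 26).
Check: 95 mod 16 = 15, 95 mod 26 = 17. ✓

x = 95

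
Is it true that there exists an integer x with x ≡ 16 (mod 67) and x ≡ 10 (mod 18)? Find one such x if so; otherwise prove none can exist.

Since 67 and 18 share no common factor, CRT says the pair of congruences has a solution (unique mod 1206).
Any solution of the first congruence is x = 16 + 67t; substituting into the second, 67t ≡ 10 − 16 ≡ 12 (mod 18).
67 ≡ 13 (mod 18), so this reads 13t ≡ 12 (mod 18). Invert 13 mod 18 by the Euclidean algorithm: 18 = 1·13 + 5, 13 = 2·5 + 3, 5 = 1·3 + 2, 3 = 1·2 + 1, 2 = 2·1 + 0; back-substituting, 1 = 3 − 1·2 = 3 − (5 − 1·3) = −5 + 2·3 = −5 + 2·(13 − 2·5) = 2·13 − 5·5 = 2·13 − 5·(18 − 1·13) = −5·18 + 7·13. Hence 13·7 ≡ 1, so 13⁻¹ ≡ 7 (mod 18).
Multiplying by 7: t ≡ 7·12 = 84 ≡ 12 (mod 18).
Taking t = 12 gives x = 16 + 67·12 = 820.
Check: 820 mod 67 = 16, 820 mod 18 = 10. ✓

x = 820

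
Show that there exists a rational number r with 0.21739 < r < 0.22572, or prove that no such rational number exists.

r = 2/9

Multiplying by 9: 9·0.21739 = 1.95651 and 9·0.22572 = 2.03148, so the integer 2 lies strictly between them.
Dividing back, 0.21739 < 2/9 < 0.22572, and 2/9 is rational.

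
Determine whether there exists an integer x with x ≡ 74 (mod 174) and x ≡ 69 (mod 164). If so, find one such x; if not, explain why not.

gcd(174, 164) = 2. If x ≡ 74 (mod 174) and x ≡ 69 (mod 164), then x ≡ 74 (mod 2) and x ≡ 69 (mod 2).
These are incompatible: 74 − 69 = 5 is not divisible by 2.
So no integer satisfies both congruences.

No such integer exists.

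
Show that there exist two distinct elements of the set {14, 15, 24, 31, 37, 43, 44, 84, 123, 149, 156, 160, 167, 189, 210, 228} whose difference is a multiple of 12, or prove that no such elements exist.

Both 15 and 123 leave remainder 3 on division by 12; their difference 108 = 9·12 is a multiple of 12.

Yes: 15 and 123.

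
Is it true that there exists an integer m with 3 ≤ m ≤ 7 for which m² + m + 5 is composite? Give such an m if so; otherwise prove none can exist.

m = 5

At m = 5: 5² + 5 + 5 = 35 = 5·7, which is composite.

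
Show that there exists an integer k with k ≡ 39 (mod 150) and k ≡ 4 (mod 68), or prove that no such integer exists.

No such integer exists.

Both moduli are multiples of 2 = gcd(150, 68), so any solution would satisfy k ≡ 39 and k ≡ 4 modulo 2 simultaneously.
These are incompatible: 39 − 4 = 35 is not divisible by 2.
Hence the system has no solution.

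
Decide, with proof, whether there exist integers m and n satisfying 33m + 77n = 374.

m = 2, n = 4

Every value of 33m + 77n is a multiple of gcd(33, 77) = 11; since 11 ∣ 374, solutions exist.
Dividing through by 11 reduces the equation to 3m + 7n = 34.
Dividing repeatedly: 7 = 2·3 + 1, 3 = 3·1 + 0.
Back-substituting, 1 = 7 − 2·3; that is, 3·(-2) + 7·1 = 1.
Multiplying through by 34: m = (-2)·34 = -68, n = 1·34 = 34 is a solution.
Shifting by a multiple of (7, −3) keeps it a solution: m = -68 + 10·7 = 2, n = 34 − 10·3 = 4.
Indeed 33·2 + 77·4 = 66 + 308 = 374.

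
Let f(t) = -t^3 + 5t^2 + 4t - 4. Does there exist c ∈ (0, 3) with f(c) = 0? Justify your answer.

Yes, f has a root in the interval.

f(0) = -4 and f(3) = 26, which have opposite signs.
Since f is a polynomial it is continuous on [0, 3].
By the Intermediate Value Theorem f must vanish at some point of (0, 3).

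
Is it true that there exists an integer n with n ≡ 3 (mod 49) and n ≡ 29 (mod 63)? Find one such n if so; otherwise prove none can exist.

Both moduli are multiples of 7 = gcd(49, 63), so any solution would satisfy n ≡ 3 and n ≡ 29 modulo 7 simultaneously.
But 3 mod 7 = 3 while 29 mod 7 = 1, a contradiction.
Hence the system has no solution.

There is no such integer.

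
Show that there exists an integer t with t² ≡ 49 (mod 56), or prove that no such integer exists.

t = 49 works: 49² = 2401, and 2401 − 49 = 2352 = 42·56.

t = 49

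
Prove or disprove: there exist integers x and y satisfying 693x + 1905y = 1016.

Any value of 693x + 1905y is a multiple of gcd(693, 1905) = 3.
But 1016 is not a multiple of 3 (it leaves remainder 2).
So the equation is unsolvable over ℤ.

There are no such integers.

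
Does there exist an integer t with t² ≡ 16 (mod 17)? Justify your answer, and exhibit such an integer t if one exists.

Take t = 13. Then 13² = 169 = 9·17 + 16, so 13² ≡ 16 (mod 17).

t = 13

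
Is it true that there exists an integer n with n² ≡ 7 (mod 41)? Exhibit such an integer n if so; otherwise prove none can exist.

41 is prime, so by Euler's criterion 7 is a square mod 41 iff 7^((41−1)/2) = 7^20 ≡ 1 (mod 41).
Repeated squaring mod 41: 7^2 = 49 ≡ 8; 7^4 ≡ 8² = 64 ≡ 23; 7^8 ≡ 23² = 529 ≡ 37; 7^16 ≡ 37² = 1369 ≡ 16.
Since 20 = 16 + 4, 7^20 ≡ 16 · 23; multiplying out mod 41: 16·23 = 368 ≡ 40. Thus 7^20 ≡ 40 ≡ −1 (mod 41).
The value −1 means 7 is a non-residue modulo 41, so n² ≡ 7 (mod 41) is impossible.

There is no such integer.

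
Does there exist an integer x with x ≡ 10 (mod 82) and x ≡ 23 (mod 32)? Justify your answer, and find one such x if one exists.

No such integer exists.

gcd(82, 32) = 2. If x ≡ 10 (mod 82) and x ≡ 23 (mod 32), then x ≡ 10 (mod 2) and x ≡ 23 (mod 2).
These are incompatible: 10 − 23 = -13 is not divisible by 2.
Hence the system has no solution.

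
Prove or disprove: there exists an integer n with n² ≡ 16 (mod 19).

Take n = 4. Then 4² = 16, and since 0 ≤ 16 < 19 this is already reduced: 4² ≡ 16 (mod 19).

n = 4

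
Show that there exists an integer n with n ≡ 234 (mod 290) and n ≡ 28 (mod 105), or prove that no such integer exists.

gcd(290, 105) = 5. If n ≡ 234 (mod 290) and n ≡ 28 (mod 105), then n ≡ 234 (mod 5) and n ≡ 28 (mod 5).
These are incompatible: 234 − 28 = 206 is not divisible by 5.
Hence the system has no solution.

There is no such integer.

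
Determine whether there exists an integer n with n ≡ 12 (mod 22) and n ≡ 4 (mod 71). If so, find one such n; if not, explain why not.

n = 430

gcd(22, 71) = 1, so the Chinese Remainder Theorem guarantees exactly one residue class mod 1562 satisfying both.
Write n = 12 + 22t and require 12 + 22t ≡ 4 (mod 71), i.e. 22t ≡ 63 (mod 71).
Note 22·42 = 924 ≡ 1 (mod 71) (as 924 − 1 = 13·71), so 22⁻¹ ≡ 42.
Multiplying by 42: t ≡ 42·63 = 2646 ≡ 19 (mod 71).
With t = 19: n = 12 + 22·19 = 430.
Indeed 430 ≡ 12 (mod 22) and 430 ≡ 4 (mod 71).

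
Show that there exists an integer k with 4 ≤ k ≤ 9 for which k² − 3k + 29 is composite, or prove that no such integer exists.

At k = 7: 7² − 3·7 + 29 = 57 = 3·19, which is composite.

k = 7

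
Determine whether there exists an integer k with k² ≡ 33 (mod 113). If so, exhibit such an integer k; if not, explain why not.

No such integer exists.

113 is prime, so by Euler's criterion 33 is a square mod 113 iff 33^((113−1)/2) = 33^56 ≡ 1 (mod 113).
Repeated squaring mod 113: 33^2 = 1089 ≡ 72; 33^4 ≡ 72² = 5184 ≡ 99; 33^8 ≡ 99² = 9801 ≡ 83; 33^16 ≡ 83² = 6889 ≡ 109; 33^32 ≡ 109² = 11881 ≡ 16.
Since 56 = 32 + 16 + 8, 33^56 ≡ 16 · 109 · 83; multiplying out mod 113: 16·109 = 1744 ≡ 49, then 49·83 = 4067 ≡ 112. Thus 33^56 ≡ 112 ≡ −1 (mod 113).
The value −1 means 33 is a non-residue modulo 113, so k² ≡ 33 (mod 113) is impossible.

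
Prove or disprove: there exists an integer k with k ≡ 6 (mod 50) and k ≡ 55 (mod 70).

No, no such integer exists.

gcd(50, 70) = 10. If k ≡ 6 (mod 50) and k ≡ 55 (mod 70), then k ≡ 6 (mod 10) and k ≡ 55 (mod 10).
These are incompatible: 6 − 55 = -49 is not divisible by 10.
Hence the system has no solution.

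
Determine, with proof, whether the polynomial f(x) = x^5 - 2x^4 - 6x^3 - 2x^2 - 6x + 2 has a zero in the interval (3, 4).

Yes, f has a root in the interval.

f(3) = -115 and f(4) = 74, which have opposite signs.
Since f is a polynomial it is continuous on [3, 4].
By the Intermediate Value Theorem, f takes the value 0 somewhere in the open interval.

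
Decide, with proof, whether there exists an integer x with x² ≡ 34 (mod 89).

x = 37

Take x = 37. Then 37² = 1369 = 15·89 + 34, so 37² ≡ 34 (mod 89).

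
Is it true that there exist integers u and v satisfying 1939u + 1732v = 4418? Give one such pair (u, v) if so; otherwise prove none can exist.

u = 1586, v = -1773

1939 and 1732 are coprime, so 1939u + 1732v ranges over all of ℤ.
Euclidean algorithm: 1939 = 1·1732 + 207, 1732 = 8·207 + 76, 207 = 2·76 + 55, 76 = 1·55 + 21, 55 = 2·21 + 13, 21 = 1·13 + 8, 13 = 1·8 + 5, 8 = 1·5 + 3, 5 = 1·3 + 2, 3 = 1·2 + 1, 2 = 2·1 + 0.
Working back up the chain: 1 = 3 − 1·2 = 3 − (5 − 1·3) = −5 + 2·3 = −5 + 2·(8 − 1·5) = 2·8 − 3·5 = 2·8 − 3·(13 − 1·8) = −3·13 + 5·8 = −3·13 + 5·(21 − 1·13) = 5·21 − 8·13 = 5·21 − 8·(55 − 2·21) = −8·55 + 21·21 = −8·55 + 21·(76 − 1·55) = 21·76 − 29·55 = 21·76 − 29·(207 − 2·76) = −29·207 + 79·76 = −29·207 + 79·(1732 − 8·207) = 79·1732 − 661·207 = 79·1732 − 661·(1939 − 1·1732) = −661·1939 + 740·1732. So 1939·(-661) + 1732·740 = 1.
Times 4418: 1939·(-2920298) + 1732·3269320 = 4418, so (-2920298, 3269320) solves it.
The general solution is u = -2920298 + 1732k, v = 3269320 − 1939k; taking k = 1687 gives the smaller pair u = 1586, v = -1773.
Indeed 1939·1586 + 1732·(-1773) = 3075254 − 3070836 = 4418.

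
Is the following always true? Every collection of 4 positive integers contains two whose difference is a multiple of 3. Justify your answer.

Yes, this is always true.

Each integer lies in one of the 3 residue classes modulo 3.
With 4 integers and only 3 classes, the pigeonhole principle forces two of them, say a and b, into the same class.
Equal remainders mean a − b ≡ 0 (mod 3), so 3 divides their difference.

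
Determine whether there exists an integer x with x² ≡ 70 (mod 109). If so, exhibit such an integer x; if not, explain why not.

No, no such integer exists.

109 is prime, so by Euler's criterion 70 is a square mod 109 iff 70^((109−1)/2) = 70^54 ≡ 1 (mod 109).
Squaring successively (mod 109): 70^2 = 4900 ≡ 104; 70^4 ≡ 104² = 10816 ≡ 25; 70^8 ≡ 25² = 625 ≡ 80; 70^16 ≡ 80² = 6400 ≡ 78; 70^32 ≡ 78² = 6084 ≡ 89.
Since 54 = 32 + 16 + 4 + 2, 70^54 ≡ 89 · 78 · 25 · 104; multiplying out mod 109: 89·78 = 6942 ≡ 75, then 75·25 = 1875 ≡ 22, then 22·104 = 2288 ≡ 108. Thus 70^54 ≡ 108 ≡ −1 (mod 109).
By Euler's criterion 70 is a quadratic non-residue mod 109: no x satisfies x² ≡ 70 (mod 109).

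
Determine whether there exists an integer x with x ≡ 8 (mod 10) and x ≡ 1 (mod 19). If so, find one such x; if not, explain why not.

x = 58

gcd(10, 19) = 1, so the Chinese Remainder Theorem guarantees exactly one residue class mod 190 satisfying both.
Write x = 8 + 10t and require 8 + 10t ≡ 1 (mod 19), i.e. 10t ≡ 12 (mod 19).
To invert 10 modulo 19: 19 = 1·10 + 9, 10 = 1·9 + 1, 9 = 9·1 + 0, and unwinding, 1 = 10 − 1·9 = 10 − (19 − 1·10) = −19 + 2·10. Thus 10⁻¹ ≡ 2 (mod 19).
Multiplying by 2: t ≡ 2·12 = 24 ≡ 5 (mod 19).
Taking t = 5 gives x = 8 + 10·5 = 58.
Check: 58 mod 10 = 8, 58 mod 19 = 1. ✓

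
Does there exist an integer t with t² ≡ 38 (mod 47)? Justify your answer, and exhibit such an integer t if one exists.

47 is prime, so by Euler's criterion 38 is a square mod 47 iff 38^((47−1)/2) = 38^23 ≡ 1 (mod 47).
Squaring successively (mod 47): 38^2 = 1444 ≡ 34; 38^4 ≡ 34² = 1156 ≡ 28; 38^8 ≡ 28² = 784 ≡ 32; 38^16 ≡ 32² = 1024 ≡ 37.
Since 23 = 16 + 4 + 2 + 1, 38^23 ≡ 37 · 28 · 34 · 38; multiplying out mod 47: 37·28 = 1036 ≡ 2, then 2·34 = 68 ≡ 21, then 21·38 = 798 ≡ 46. Thus 38^23 ≡ 46 ≡ −1 (mod 47).
The value −1 means 38 is a non-residue modulo 47, so t² ≡ 38 (mod 47) is impossible.

There is no such integer.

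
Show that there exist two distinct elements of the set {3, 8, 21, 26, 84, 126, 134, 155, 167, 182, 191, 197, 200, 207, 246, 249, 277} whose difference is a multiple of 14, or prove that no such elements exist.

Both 8 and 134 leave remainder 8 on division by 14; their difference 126 = 9·14 is a multiple of 14.

Yes: 8 and 134.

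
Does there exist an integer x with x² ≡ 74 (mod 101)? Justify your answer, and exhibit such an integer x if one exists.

No such integer exists.

Apply Euler's criterion with the prime 101: 74 is a quadratic residue iff 74^50 ≡ 1 (mod 101), and a non-residue iff it is ≡ −1.
Repeated squaring mod 101: 74^2 = 5476 ≡ 22; 74^4 ≡ 22² = 484 ≡ 80; 74^8 ≡ 80² = 6400 ≡ 37; 74^16 ≡ 37² = 1369 ≡ 56; 74^32 ≡ 56² = 3136 ≡ 5.
Since 50 = 32 + 16 + 2, 74^50 ≡ 5 · 56 · 22; multiplying out mod 101: 5·56 = 280 ≡ 78, then 78·22 = 1716 ≡ 100. Thus 74^50 ≡ 100 ≡ −1 (mod 101).
By Euler's criterion 74 is a quadratic non-residue mod 101: no x satisfies x² ≡ 74 (mod 101).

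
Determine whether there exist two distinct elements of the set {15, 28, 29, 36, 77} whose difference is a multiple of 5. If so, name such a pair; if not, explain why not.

Two integers differ by a multiple of 5 exactly when they have the same residue mod 5. The residues are 15↦0, 28↦3, 29↦4, 36↦1, 77↦2.
These 5 residues are pairwise different, hence no difference of two elements is divisible by 5.

There is no such pair.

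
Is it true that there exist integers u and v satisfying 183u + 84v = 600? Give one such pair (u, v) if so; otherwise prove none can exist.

u = 12, v = -19

Since gcd(183, 84) = 3 and 600 = 3·200, Bézout's identity guarantees a solution.
Dividing through by 3 reduces the equation to 61u + 28v = 200.
Dividing repeatedly: 61 = 2·28 + 5, 28 = 5·5 + 3, 5 = 1·3 + 2, 3 = 1·2 + 1, 2 = 2·1 + 0.
Back-substituting, 1 = 3 − 1·2 = 3 − (5 − 1·3) = −5 + 2·3 = −5 + 2·(28 − 5·5) = 2·28 − 11·5 = 2·28 − 11·(61 − 2·28) = −11·61 + 24·28; that is, 61·(-11) + 28·24 = 1.
Scaling by 200 gives the particular solution (u, v) = (-2200, 4800).
Adding 79·28 to u and subtracting 79·61 from v gives the tidier solution (12, -19).
Check: 183·12 + 84·(-19) = 2196 − 1596 = 600. ✓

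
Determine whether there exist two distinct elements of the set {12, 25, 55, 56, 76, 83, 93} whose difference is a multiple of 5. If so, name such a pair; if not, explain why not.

Reduce each element mod 5: 12↦2, 25↦0, 55↦0, 56↦1, 76↦1, 83↦3, 93↦3. The residue 0 repeats (at 25 and 55), and 55 − 25 = 30 = 6·5.

25 and 55 are such a pair.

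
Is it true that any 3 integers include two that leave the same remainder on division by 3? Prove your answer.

No, the set {11, 12, 13} is a counterexample.

Try 3 consecutive integers, 11, 12, 13. Their remainders mod 3 are 2, 0, 1 — pairwise different, as any 3 ≤ 3 consecutive integers have distinct residues.
So no two of them leave the same remainder on division by 3; the claim fails for this set.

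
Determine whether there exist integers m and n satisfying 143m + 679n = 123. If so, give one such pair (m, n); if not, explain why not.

m = 300, n = -63

Since gcd(143, 679) = 1, every integer is an integer combination of 143 and 679.
Dividing repeatedly: 679 = 4·143 + 107, 143 = 1·107 + 36, 107 = 2·36 + 35, 36 = 1·35 + 1, 35 = 35·1 + 0.
Back-substituting, 1 = 36 − 1·35 = 36 − (107 − 2·36) = −107 + 3·36 = −107 + 3·(143 − 1·107) = 3·143 − 4·107 = 3·143 − 4·(679 − 4·143) = −4·679 + 19·143; that is, 143·19 + 679·(-4) = 1.
Scaling by 123 gives the particular solution (m, n) = (2337, -492).
Shifting by a multiple of (679, −143) keeps it a solution: m = 2337 − 3·679 = 300, n = -492 + 3·143 = -63.
Indeed 143·300 + 679·(-63) = 42900 − 42777 = 123.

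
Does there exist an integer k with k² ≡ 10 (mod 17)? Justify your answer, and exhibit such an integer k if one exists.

Computing k² mod 17 for k = 0, 1, …, 8 (enough, by the symmetry k ↦ 17 − k) gives 0, 1, 4, 9, 16, 8, 2, 15, 13.
The set of squares mod 17 is therefore {0, 1, 2, 4, 8, 9, 13, 15, 16}, which does not contain 10.
Therefore k² ≡ 10 (mod 17) has no solution.

No, no such integer exists.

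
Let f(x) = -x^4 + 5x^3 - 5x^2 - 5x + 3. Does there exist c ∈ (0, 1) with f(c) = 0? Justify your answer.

Yes, such a c exists.

f(0) = 3 and f(1) = -3, which have opposite signs.
Since f is a polynomial it is continuous on [0, 1].
So by the Intermediate Value Theorem there is a c strictly between 0 and 1 with f(c) = 0.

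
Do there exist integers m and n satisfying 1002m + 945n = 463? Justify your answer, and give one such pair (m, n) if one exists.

gcd(1002, 945) = 3, so every integer of the form 1002m + 945n is a multiple of 3.
But 463 is not a multiple of 3 (it leaves remainder 1).
Therefore 1002m + 945n = 463 has no solution in integers.

No, no such integers exist.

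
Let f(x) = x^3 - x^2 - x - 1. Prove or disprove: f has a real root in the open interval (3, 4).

The endpoint values f(3) = 14 and f(4) = 43 are both positive. Claim: f(x) > 0 for every x in (3, 4).
Substitute x = 3 + u, where 0 < u < 1 on the interval. Expanding, f(3 + u) = u^3 + 8u^2 + 20u + 14.
The nonzero coefficients here are all positive, so for u > 0 every term is positive (or zero), and the constant term 14 is strictly positive.
Therefore f(x) > 0 throughout (3, 4), and f has no zero there.

No such root exists.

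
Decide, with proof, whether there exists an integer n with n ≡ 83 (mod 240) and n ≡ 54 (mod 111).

gcd(240, 111) = 3. If n ≡ 83 (mod 240) and n ≡ 54 (mod 111), then n ≡ 83 (mod 3) and n ≡ 54 (mod 3).
However 83 ≡ 2 and 54 ≡ 0 (mod 3), and 2 ≠ 0.
So no integer satisfies both congruences.

No, no such integer exists.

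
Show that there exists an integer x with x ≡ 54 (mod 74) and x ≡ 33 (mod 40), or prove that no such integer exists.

gcd(74, 40) = 2. If x ≡ 54 (mod 74) and x ≡ 33 (mod 40), then x ≡ 54 (mod 2) and x ≡ 33 (mod 2).
However 54 ≡ 0 and 33 ≡ 1 (mod 2), and 0 ≠ 1.
Therefore no such x exists.

There is no such integer.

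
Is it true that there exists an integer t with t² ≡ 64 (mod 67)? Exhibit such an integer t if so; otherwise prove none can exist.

t = 59 works: 59² = 3481, and 3481 − 64 = 3417 = 51·67.

t = 59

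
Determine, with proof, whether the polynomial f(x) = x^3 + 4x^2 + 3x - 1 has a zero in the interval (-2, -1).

Such a root exists.

f(-2) = 1 and f(-1) = -1, which have opposite signs.
f is continuous everywhere (it is a polynomial), in particular on [-2, -1].
By the Intermediate Value Theorem, f takes the value 0 somewhere in the open interval.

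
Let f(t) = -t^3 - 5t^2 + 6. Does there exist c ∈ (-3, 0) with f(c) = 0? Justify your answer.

Yes, f has a root in the interval.

f(-3) = -12 and f(0) = 6, which have opposite signs.
Since f is a polynomial it is continuous on [-3, 0].
By the Intermediate Value Theorem, f takes the value 0 somewhere in the open interval.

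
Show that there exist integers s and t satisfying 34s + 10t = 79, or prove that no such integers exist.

Any value of 34s + 10t is a multiple of gcd(34, 10) = 2.
However 79 leaves remainder 1 on division by 2.
Therefore 34s + 10t = 79 has no solution in integers.

No, no such integers exist.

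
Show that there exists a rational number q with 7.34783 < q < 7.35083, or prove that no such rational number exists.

Scale by 20: the interval becomes (146.95660, 147.01660), which contains the integer 147.
Hence 147/20 is a rational number with 7.34783 < 147/20 < 7.35083.

q = 147/20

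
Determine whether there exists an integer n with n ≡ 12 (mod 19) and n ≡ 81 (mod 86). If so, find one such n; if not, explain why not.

n = 1285

The moduli 19 and 86 are coprime, so by the Chinese Remainder Theorem a unique solution modulo 1634 exists.
Write n = 12 + 19t and require 12 + 19t ≡ 81 (mod 86), i.e. 19t ≡ 69 (mod 86).
Note 19·77 = 1463 ≡ 1 (mod 86) (as 1463 − 1 = 17·86), so 19⁻¹ ≡ 77.
Multiplying by 77: t ≡ 77·69 = 5313 ≡ 67 (mod 86).
Taking t = 67 gives n = 12 + 19·67 = 1285.
Verify: 1285 = 67·19 + 12 and 1285 = 14·86 + 81. ✓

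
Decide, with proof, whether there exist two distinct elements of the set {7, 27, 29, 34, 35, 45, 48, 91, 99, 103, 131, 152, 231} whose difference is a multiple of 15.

Two integers differ by a multiple of 15 exactly when they have the same residue mod 15. The residues are 7↦7, 27↦12, 29↦14, 34↦4, 35↦5, 45↦0, 48↦3, 91↦1, 99↦9, 103↦13, 131↦11, 152↦2, 231↦6.
All 13 residues are distinct, so no two elements differ by a multiple of 15.

No such pair exists.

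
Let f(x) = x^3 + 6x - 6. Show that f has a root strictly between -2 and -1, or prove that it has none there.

No.

Evaluate at the endpoints: f(-2) = -26, f(-1) = -13 — same sign (negative).
The derivative f'(x) = 3x^2 + 6 is a quadratic with discriminant 0² − 4·3·6 = -72 < 0; it never vanishes, so it is always positive (sign of the leading coefficient).
So f is strictly increasing; between -2 and -1 its values lie between f(-2) = -26 and f(-1) = -13, all negative. Therefore f has no root in (-2, -1).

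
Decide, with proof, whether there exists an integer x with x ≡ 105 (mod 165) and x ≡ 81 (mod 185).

No, no such integer exists.

Reduce both congruences modulo 5, which divides 165 and 185: they say x ≡ 105 (mod 5) and x ≡ 81 (mod 5).
These are incompatible: 105 − 81 = 24 is not divisible by 5.
Hence the system has no solution.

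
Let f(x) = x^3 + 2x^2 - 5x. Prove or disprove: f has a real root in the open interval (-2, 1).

Yes, f has a root in the interval.

f(-2) = 10 and f(1) = -2, which have opposite signs.
f is continuous everywhere (it is a polynomial), in particular on [-2, 1].
By the Intermediate Value Theorem f must vanish at some point of (-2, 1).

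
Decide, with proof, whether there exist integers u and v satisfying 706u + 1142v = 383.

Both 706 and 1142 are divisible by gcd(706, 1142) = 2, hence so is any combination 706u + 1142v.
But 383 = 2·191 + 1, so 2 ∤ 383.
So the equation is unsolvable over ℤ.

There are no such integers.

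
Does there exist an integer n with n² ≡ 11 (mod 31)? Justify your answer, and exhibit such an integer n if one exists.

There is no such integer.

Apply Euler's criterion with the prime 31: 11 is a quadratic residue iff 11^15 ≡ 1 (mod 31), and a non-residue iff it is ≡ −1.
Repeated squaring mod 31: 11^2 = 121 ≡ 28; 11^4 ≡ 28² = 784 ≡ 9; 11^8 ≡ 9² = 81 ≡ 19.
Since 15 = 8 + 4 + 2 + 1, 11^15 ≡ 19 · 9 · 28 · 11; multiplying out mod 31: 19·9 = 171 ≡ 16, then 16·28 = 448 ≡ 14, then 14·11 = 154 ≡ 30. Thus 11^15 ≡ 30 ≡ −1 (mod 31).
By Euler's criterion 11 is a quadratic non-residue mod 31: no n satisfies n² ≡ 11 (mod 31).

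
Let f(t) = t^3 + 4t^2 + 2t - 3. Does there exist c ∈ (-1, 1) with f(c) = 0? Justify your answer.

Yes, f has a root in the interval.

f(-1) = -2 and f(1) = 4, which have opposite signs.
Since f is a polynomial it is continuous on [-1, 1].
So by the Intermediate Value Theorem there is a c strictly between -1 and 1 with f(c) = 0.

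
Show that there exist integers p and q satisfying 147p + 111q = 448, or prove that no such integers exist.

Any value of 147p + 111q is a multiple of gcd(147, 111) = 3.
However 448 leaves remainder 1 on division by 3.
Therefore 147p + 111q = 448 has no solution in integers.

There are no such integers.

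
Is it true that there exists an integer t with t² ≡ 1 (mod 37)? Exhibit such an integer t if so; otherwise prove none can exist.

t = 36 works: 36² = 1296, and 1296 − 1 = 1295 = 35·37.

t = 36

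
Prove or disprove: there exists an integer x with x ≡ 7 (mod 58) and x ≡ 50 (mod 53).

The moduli 58 and 53 are coprime, so by the Chinese Remainder Theorem a unique solution modulo 3074 exists.
Any solution of the first congruence is x = 7 + 58t; substituting into the second, 58t ≡ 50 − 7 ≡ 43 (mod 53).
58 ≡ 5 (mod 53), so this reads 5t ≡ 43 (mod 53). Note 5·32 = 160 ≡ 1 (mod 53) (as 160 − 1 = 3·53), so 5⁻¹ ≡ 32.
Multiplying by 32: t ≡ 32·43 = 1376 ≡ 51 (mod 53).
With t = 51: x = 7 + 58·51 = 2965.
Check: 2965 mod 58 = 7, 2965 mod 53 = 50. ✓

x = 2965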